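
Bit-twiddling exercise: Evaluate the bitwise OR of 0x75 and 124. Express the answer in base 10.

125

0x75 = 1110101
124 = 1111100
 OR → 1111101 = 125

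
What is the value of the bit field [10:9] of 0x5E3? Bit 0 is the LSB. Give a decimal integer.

v = 010111100011
Shift right by 9: 010
Mask low 2 bits: 10 = 2

2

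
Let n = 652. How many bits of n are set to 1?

652 = 1010001100
Count the 1s: 1 + 1 + 1 + 1 = 4

4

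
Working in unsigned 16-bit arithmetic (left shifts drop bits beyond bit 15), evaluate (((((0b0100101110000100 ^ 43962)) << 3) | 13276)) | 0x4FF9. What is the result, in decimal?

32765

0b0100101110000100 = 0100101110000100
43962 = 1010101110111010
→ ^ → 1110000000111110 = 57406
→ << 3 (mod 2^16) → 0000000111110000 = 496
13276 = 0011001111011100
→ | → 0011001111111100 = 13308
0x4FF9 = 0100111111111001
→ | → 0111111111111101 = 32765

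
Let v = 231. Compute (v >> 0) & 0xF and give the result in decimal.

7

v = 011100111
Shift right by 0: 011100111
Mask low 4 bits: 0111 = 7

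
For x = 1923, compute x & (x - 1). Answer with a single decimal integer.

x = 11110000011 = 1923
x - 1 = 11110000010
AND   = 11110000010 = 1922
(x & (x - 1) clears the lowest set bit of x.)

1922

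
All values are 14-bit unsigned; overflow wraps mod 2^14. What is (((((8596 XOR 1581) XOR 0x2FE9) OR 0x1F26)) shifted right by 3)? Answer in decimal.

8596 = 10000110010100
1581 = 00011000101101
→ XOR → 10011110111001 = 10169
0x2FE9 = 10111111101001
→ XOR → 00100001010000 = 2128
0x1F26 = 01111100100110
→ OR → 01111101110110 = 8054
→ shifted right by 3 → 00001111101110 = 1006

1006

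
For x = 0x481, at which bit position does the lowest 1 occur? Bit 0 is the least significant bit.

0x481 = 10010000001
Trailing zeros: 0, so the lowest set bit is bit 0 (value 1).

0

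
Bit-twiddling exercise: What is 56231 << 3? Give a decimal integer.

449848

56231 = 0001101101110100111
shift left by 3 → 1101101110100111000 = 449848
(equivalently, 56231 × 2^3 = 56231 × 8)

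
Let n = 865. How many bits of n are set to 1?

5

865 = 1101100001
Count the 1s: 1 + 1 + 1 + 1 + 1 = 5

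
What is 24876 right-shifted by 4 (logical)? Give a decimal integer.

24876 = 110000100101100
shift right by 4 → 000011000010010 = 1554
(equivalently, floor(24876 / 16))

1554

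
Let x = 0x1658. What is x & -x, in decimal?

8

x = 1011001011000 = 5720
-x (two's complement) = …0100110101000
AND   = 0000000001000 = 8
(x & -x isolates the lowest set bit of x.)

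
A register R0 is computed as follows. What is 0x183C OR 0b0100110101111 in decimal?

6591

0x183C = 1100000111100
b = 0100110101111
 OR → 1100110111111 = 6591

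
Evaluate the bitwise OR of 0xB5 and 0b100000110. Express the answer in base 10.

439

0xB5 = 010110101
b = 100000110
 OR → 110110111 = 439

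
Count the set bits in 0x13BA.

8

0x13BA = 1001110111010
Count the 1s: 1 + 1 + 1 + 1 + 1 + 1 + 1 + 1 = 8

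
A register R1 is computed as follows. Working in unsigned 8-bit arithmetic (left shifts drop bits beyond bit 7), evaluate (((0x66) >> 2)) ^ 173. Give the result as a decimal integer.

180

0x66 = 01100110
→ >> 2 → 00011001 = 25
173 = 10101101
→ ^ → 10110100 = 180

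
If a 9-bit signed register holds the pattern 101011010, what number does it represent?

pattern = 101011010 (MSB is 1 ⇒ negative)
Invert: 010100101, add 1 → 010100110 = 166, so the value is -166.
(Equivalently: 346 - 2^9 = 346 - 512 = -166.)

-166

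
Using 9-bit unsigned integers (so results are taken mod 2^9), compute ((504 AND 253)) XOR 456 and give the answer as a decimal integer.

504 = 111111000
253 = 011111101
→ AND → 011111000 = 248
456 = 111001000
→ XOR → 100110000 = 304

304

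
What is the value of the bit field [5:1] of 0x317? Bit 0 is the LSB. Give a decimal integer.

11

v = 01100010111
Shift right by 1: 0110001011
Mask low 5 bits: 01011 = 11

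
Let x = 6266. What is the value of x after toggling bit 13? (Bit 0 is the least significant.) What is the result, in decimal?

14458

x = 01100001111010
bit 13 is currently 0; toggle it via x ^ (1 << 13) = x ^ 8192
→ 11100001111010 = 14458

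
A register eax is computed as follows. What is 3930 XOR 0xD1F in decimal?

3930 = 111101011010
0xD1F = 110100011111
XOR → 001001000101 = 581

581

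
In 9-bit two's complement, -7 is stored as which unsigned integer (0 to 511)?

7 in 9 bits: 000000111
Invert: 111111000
Add 1:  111111001 = 505
(Check: 2^9 - 7 = 512 - 7 = 505.)

505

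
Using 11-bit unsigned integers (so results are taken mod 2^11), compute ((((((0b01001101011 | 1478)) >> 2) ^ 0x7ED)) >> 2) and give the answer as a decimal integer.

389

0b01001101011 = 01001101011
1478 = 10111000110
→ | → 11111101111 = 2031
→ >> 2 → 00111111011 = 507
0x7ED = 11111101101
→ ^ → 11000010110 = 1558
→ >> 2 → 00110000101 = 389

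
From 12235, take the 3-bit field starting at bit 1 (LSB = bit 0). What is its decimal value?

5

v = 10111111001011
Shift right by 1: 1011111100101
Mask low 3 bits: 101 = 5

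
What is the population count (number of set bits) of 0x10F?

5

0x10F = 100001111
Count the 1s: 1 + 1 + 1 + 1 + 1 = 5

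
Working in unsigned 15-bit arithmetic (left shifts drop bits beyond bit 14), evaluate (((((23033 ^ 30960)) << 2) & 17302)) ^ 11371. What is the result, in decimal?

11375

23033 = 101100111111001
30960 = 111100011110000
→ ^ → 010000100001001 = 8457
→ << 2 (mod 2^15) → 000010000100100 = 1060
17302 = 100001110010110
→ & → 000000000000100 = 4
11371 = 010110001101011
→ ^ → 010110001101111 = 11375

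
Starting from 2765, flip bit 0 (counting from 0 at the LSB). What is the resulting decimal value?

x = 101011001101
bit 0 is currently 1; toggle it via x ^ (1 << 0) = x ^ 1
→ 101011001100 = 2764

2764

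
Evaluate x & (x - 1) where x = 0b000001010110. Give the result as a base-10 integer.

x = 1010110 = 86
x - 1 = 1010101
AND   = 1010100 = 84
(x & (x - 1) clears the lowest set bit of x.)

84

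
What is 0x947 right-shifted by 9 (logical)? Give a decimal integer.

0x947 = 100101000111
shift right by 9 → 000000000100 = 4
(equivalently, floor(2375 / 512))

4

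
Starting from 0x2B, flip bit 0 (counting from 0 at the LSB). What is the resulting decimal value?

42

x = 00101011
bit 0 is currently 1; toggle it via x ^ (1 << 0) = x ^ 1
→ 00101010 = 42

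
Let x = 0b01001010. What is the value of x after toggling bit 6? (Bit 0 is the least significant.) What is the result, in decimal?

x = 01001010
bit 6 is currently 1; toggle it via x ^ (1 << 6) = x ^ 64
→ 00001010 = 10

10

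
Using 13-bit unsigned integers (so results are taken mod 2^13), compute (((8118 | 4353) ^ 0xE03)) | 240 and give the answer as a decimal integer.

8118 = 1111110110110
4353 = 1000100000001
→ | → 1111110110111 = 8119
0xE03 = 0111000000011
→ ^ → 1000110110100 = 4532
240 = 0000011110000
→ | → 1000111110100 = 4596

4596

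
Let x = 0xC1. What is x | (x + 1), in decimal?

x = 11000001 = 193
x + 1 = 11000010
OR    = 11000011 = 195
(x | (x + 1) sets the lowest cleared bit.)

195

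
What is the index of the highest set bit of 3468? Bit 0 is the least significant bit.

3468 = 110110001100
The topmost 1 is at position 11 (since 2^11 = 2048 ≤ 3468 < 4096).

11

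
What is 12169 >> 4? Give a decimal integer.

12169 = 10111110001001
shift right by 4 → 00001011111000 = 760
(equivalently, floor(12169 / 16))

760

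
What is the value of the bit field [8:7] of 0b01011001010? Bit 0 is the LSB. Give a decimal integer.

1

v = 01011001010
Shift right by 7: 0101
Mask low 2 bits: 01 = 1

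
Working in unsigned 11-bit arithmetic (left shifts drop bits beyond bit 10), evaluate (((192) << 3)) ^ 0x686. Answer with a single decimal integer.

134

192 = 00011000000
→ << 3 (mod 2^11) → 11000000000 = 1536
0x686 = 11010000110
→ ^ → 00010000110 = 134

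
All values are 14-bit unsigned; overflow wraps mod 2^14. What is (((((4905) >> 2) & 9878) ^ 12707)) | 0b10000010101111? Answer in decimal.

4905 = 01001100101001
→ >> 2 → 00010011001010 = 1226
9878 = 10011010010110
→ & → 00010010000010 = 1154
12707 = 11000110100011
→ ^ → 11010100100001 = 13601
0b10000010101111 = 10000010101111
→ | → 11010110101111 = 13743

13743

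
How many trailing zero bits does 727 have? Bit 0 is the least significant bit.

727 = 1011010111
Trailing zeros: 0, so the lowest set bit is bit 0 (value 1).

0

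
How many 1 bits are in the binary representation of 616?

616 = 1001101000
Count the 1s: 1 + 1 + 1 + 1 = 4

4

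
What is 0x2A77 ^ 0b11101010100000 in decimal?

4311

0x2A77 = 10101001110111
b = 11101010100000
XOR → 01000011010111 = 4311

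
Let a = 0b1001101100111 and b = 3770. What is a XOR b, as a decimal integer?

7645

a = 1001101100111
3770 = 0111010111010
XOR → 1110111011101 = 7645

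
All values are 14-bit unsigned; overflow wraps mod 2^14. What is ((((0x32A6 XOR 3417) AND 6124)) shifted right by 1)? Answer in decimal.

3062

0x32A6 = 11001010100110
3417 = 00110101011001
→ XOR → 11111111111111 = 16383
6124 = 01011111101100
→ AND → 01011111101100 = 6124
→ shifted right by 1 → 00101111110110 = 3062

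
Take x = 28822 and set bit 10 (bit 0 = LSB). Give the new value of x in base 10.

29846

x = 0111000010010110
bit 10 is currently 0; set it via x | (1 << 10) = x | 1024
→ 0111010010010110 = 29846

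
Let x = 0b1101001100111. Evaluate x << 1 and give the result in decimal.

13518

x = 01101001100111
shift left by 1 → 11010011001110 = 13518
(equivalently, 6759 × 2^1 = 6759 × 2)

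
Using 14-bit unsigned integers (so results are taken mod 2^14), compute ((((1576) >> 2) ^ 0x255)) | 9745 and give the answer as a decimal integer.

1576 = 00011000101000
→ >> 2 → 00000110001010 = 394
0x255 = 00001001010101
→ ^ → 00001111011111 = 991
9745 = 10011000010001
→ | → 10011111011111 = 10207

10207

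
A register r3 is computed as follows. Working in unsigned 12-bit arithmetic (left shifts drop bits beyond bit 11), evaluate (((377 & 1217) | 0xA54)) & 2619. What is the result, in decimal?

377 = 000101111001
1217 = 010011000001
→ & → 000001000001 = 65
0xA54 = 101001010100
→ | → 101001010101 = 2645
2619 = 101000111011
→ & → 101000010001 = 2577

2577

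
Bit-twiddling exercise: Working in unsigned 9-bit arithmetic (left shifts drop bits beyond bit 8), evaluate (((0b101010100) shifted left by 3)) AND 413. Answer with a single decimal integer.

0b101010100 = 101010100
→ shifted left by 3 (mod 2^9) → 010100000 = 160
413 = 110011101
→ AND → 010000000 = 128

128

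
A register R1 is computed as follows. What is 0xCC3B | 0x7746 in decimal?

65407

0xCC3B = 1100110000111011
0x7746 = 0111011101000110
 OR → 1111111101111111 = 65407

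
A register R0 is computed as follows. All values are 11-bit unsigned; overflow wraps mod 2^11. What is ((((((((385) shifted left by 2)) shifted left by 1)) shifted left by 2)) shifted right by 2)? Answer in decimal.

8

385 = 00110000001
→ shifted left by 2 (mod 2^11) → 11000000100 = 1540
→ shifted left by 1 (mod 2^11) → 10000001000 = 1032
→ shifted left by 2 (mod 2^11) → 00000100000 = 32
→ shifted right by 2 → 00000001000 = 8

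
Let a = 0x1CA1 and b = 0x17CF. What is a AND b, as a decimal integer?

0x1CA1 = 1110010100001
0x17CF = 1011111001111
AND → 1010010000001 = 5249

5249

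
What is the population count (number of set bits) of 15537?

8

15537 = 11110010110001
Count the 1s: 1 + 1 + 1 + 1 + 1 + 1 + 1 + 1 = 8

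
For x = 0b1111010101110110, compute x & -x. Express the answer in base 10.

x = 1111010101110110 = 62838
-x (two's complement) = …0000101010001010
AND   = 0000000000000010 = 2
(x & -x isolates the lowest set bit of x.)

2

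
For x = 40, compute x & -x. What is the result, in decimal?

8

x = 101000 = 40
-x (two's complement) = …011000
AND   = 001000 = 8
(x & -x isolates the lowest set bit of x.)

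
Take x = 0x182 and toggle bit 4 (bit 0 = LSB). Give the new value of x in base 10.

x = 000110000010
bit 4 is currently 0; toggle it via x ^ (1 << 4) = x ^ 16
→ 000110010010 = 402

402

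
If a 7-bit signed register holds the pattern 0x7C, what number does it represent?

pattern = 1111100 (MSB is 1 ⇒ negative)
Invert: 0000011, add 1 → 0000100 = 4, so the value is -4.
(Equivalently: 124 - 2^7 = 124 - 128 = -4.)

-4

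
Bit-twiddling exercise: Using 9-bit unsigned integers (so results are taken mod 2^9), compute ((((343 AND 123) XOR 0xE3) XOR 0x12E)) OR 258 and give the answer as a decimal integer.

414

343 = 101010111
123 = 001111011
→ AND → 001010011 = 83
0xE3 = 011100011
→ XOR → 010110000 = 176
0x12E = 100101110
→ XOR → 110011110 = 414
258 = 100000010
→ OR → 110011110 = 414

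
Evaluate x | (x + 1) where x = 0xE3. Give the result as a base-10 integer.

231

x = 11100011 = 227
x + 1 = 11100100
OR    = 11100111 = 231
(x | (x + 1) sets the lowest cleared bit.)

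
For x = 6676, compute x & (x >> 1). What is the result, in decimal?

2048

x = 1101000010100 = 6676
x>>1 = 0110100001010
AND  = 0100000000000 = 2048
(x & (x >> 1) has a 1 wherever x has two consecutive 1 bits.)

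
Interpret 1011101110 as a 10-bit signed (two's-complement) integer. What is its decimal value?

-274

pattern = 1011101110 (MSB is 1 ⇒ negative)
Invert: 0100010001, add 1 → 0100010010 = 274, so the value is -274.
(Equivalently: 750 - 2^10 = 750 - 1024 = -274.)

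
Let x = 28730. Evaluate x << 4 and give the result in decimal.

28730 = 0000111000000111010
shift left by 4 → 1110000001110100000 = 459680
(equivalently, 28730 × 2^4 = 28730 × 16)

459680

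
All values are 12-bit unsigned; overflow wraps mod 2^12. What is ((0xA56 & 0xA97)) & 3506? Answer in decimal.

2066

0xA56 = 101001010110
0xA97 = 101010010111
→ & → 101000010110 = 2582
3506 = 110110110010
→ & → 100000010010 = 2066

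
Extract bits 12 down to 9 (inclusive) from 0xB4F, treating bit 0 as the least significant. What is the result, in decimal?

v = 0101101001111
Shift right by 9: 0101
Mask low 4 bits: 0101 = 5

5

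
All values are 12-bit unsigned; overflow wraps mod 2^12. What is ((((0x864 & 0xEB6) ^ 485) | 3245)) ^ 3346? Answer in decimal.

255

0x864 = 100001100100
0xEB6 = 111010110110
→ & → 100000100100 = 2084
485 = 000111100101
→ ^ → 100111000001 = 2497
3245 = 110010101101
→ | → 110111101101 = 3565
3346 = 110100010010
→ ^ → 000011111111 = 255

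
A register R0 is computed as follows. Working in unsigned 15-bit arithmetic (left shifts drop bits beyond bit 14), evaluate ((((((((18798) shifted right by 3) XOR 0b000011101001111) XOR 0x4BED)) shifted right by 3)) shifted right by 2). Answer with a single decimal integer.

18798 = 100100101101110
→ shifted right by 3 → 000100100101101 = 2349
0b000011101001111 = 000011101001111
→ XOR → 000111001100010 = 3682
0x4BED = 100101111101101
→ XOR → 100010110001111 = 17807
→ shifted right by 3 → 000100010110001 = 2225
→ shifted right by 2 → 000001000101100 = 556

556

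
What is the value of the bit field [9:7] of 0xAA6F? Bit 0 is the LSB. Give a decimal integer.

4

v = 1010101001101111
Shift right by 7: 101010100
Mask low 3 bits: 100 = 4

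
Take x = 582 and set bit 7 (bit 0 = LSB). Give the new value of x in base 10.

x = 1001000110
bit 7 is currently 0; set it via x | (1 << 7) = x | 128
→ 1011000110 = 710

710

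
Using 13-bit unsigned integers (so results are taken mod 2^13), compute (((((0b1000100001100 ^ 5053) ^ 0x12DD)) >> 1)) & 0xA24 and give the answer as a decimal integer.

0b1000100001100 = 1000100001100
5053 = 1001110111101
→ ^ → 0001010110001 = 689
0x12DD = 1001011011101
→ ^ → 1000001101100 = 4204
→ >> 1 → 0100000110110 = 2102
0xA24 = 0101000100100
→ & → 0100000100100 = 2084

2084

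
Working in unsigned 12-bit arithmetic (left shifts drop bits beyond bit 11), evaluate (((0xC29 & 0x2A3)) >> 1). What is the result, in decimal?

16

0xC29 = 110000101001
0x2A3 = 001010100011
→ & → 000000100001 = 33
→ >> 1 → 000000010000 = 16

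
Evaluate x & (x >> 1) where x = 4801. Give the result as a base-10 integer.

64

x = 1001011000001 = 4801
x>>1 = 0100101100000
AND  = 0000001000000 = 64
(x & (x >> 1) has a 1 wherever x has two consecutive 1 bits.)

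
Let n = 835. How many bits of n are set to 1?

5

835 = 1101000011
Count the 1s: 1 + 1 + 1 + 1 + 1 = 5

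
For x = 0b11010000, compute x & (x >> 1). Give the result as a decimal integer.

64

x = 11010000 = 208
x>>1 = 01101000
AND  = 01000000 = 64
(x & (x >> 1) has a 1 wherever x has two consecutive 1 bits.)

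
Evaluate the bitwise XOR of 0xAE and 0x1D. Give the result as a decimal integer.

0xAE = 10101110
0x1D = 00011101
XOR → 10110011 = 179

179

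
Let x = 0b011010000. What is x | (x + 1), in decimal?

209

x = 11010000 = 208
x + 1 = 11010001
OR    = 11010001 = 209
(x | (x + 1) sets the lowest cleared bit.)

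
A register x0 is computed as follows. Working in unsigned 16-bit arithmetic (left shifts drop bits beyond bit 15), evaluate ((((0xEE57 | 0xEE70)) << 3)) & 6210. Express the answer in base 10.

4096

0xEE57 = 1110111001010111
0xEE70 = 1110111001110000
→ | → 1110111001110111 = 61047
→ << 3 (mod 2^16) → 0111001110111000 = 29624
6210 = 0001100001000010
→ & → 0001000000000000 = 4096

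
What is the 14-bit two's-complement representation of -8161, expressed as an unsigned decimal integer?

8161 in 14 bits: 01111111100001
Invert: 10000000011110
Add 1:  10000000011111 = 8223
(Check: 2^14 - 8161 = 16384 - 8161 = 8223.)

8223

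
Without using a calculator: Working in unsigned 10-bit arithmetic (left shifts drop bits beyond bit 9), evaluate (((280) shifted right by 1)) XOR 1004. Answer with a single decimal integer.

280 = 0100011000
→ shifted right by 1 → 0010001100 = 140
1004 = 1111101100
→ XOR → 1101100000 = 864

864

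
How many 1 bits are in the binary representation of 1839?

8

1839 = 11100101111
Count the 1s: 1 + 1 + 1 + 1 + 1 + 1 + 1 + 1 = 8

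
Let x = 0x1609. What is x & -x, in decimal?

1

x = 1011000001001 = 5641
-x (two's complement) = …0100111110111
AND   = 0000000000001 = 1
(x & -x isolates the lowest set bit of x.)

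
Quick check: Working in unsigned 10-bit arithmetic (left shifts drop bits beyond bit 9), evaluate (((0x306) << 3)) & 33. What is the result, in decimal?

0x306 = 1100000110
→ << 3 (mod 2^10) → 0000110000 = 48
33 = 0000100001
→ & → 0000100000 = 32

32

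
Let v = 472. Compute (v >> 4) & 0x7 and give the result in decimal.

5

v = 000111011000
Shift right by 4: 00011101
Mask low 3 bits: 101 = 5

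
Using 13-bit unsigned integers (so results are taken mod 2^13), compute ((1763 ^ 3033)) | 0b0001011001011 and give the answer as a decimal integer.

1763 = 0011011100011
3033 = 0101111011001
→ ^ → 0110100111010 = 3386
0b0001011001011 = 0001011001011
→ | → 0111111111011 = 4091

4091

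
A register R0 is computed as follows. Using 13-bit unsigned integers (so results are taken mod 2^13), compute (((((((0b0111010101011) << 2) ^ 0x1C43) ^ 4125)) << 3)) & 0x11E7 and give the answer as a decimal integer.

0b0111010101011 = 0111010101011
→ << 2 (mod 2^13) → 1101010101100 = 6828
0x1C43 = 1110001000011
→ ^ → 0011011101111 = 1775
4125 = 1000000011101
→ ^ → 1011011110010 = 5874
→ << 3 (mod 2^13) → 1011110010000 = 6032
0x11E7 = 1000111100111
→ & → 1000110000000 = 4480

4480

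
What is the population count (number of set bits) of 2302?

2302 = 100011111110
Count the 1s: 1 + 1 + 1 + 1 + 1 + 1 + 1 + 1 = 8

8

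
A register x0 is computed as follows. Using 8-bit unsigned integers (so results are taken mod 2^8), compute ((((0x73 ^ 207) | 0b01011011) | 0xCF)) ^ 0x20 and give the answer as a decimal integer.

223

0x73 = 01110011
207 = 11001111
→ ^ → 10111100 = 188
0b01011011 = 01011011
→ | → 11111111 = 255
0xCF = 11001111
→ | → 11111111 = 255
0x20 = 00100000
→ ^ → 11011111 = 223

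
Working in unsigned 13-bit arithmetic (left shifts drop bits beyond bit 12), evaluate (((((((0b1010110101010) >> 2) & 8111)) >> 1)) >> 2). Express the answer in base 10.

0b1010110101010 = 1010110101010
→ >> 2 → 0010101101010 = 1386
8111 = 1111110101111
→ & → 0010100101010 = 1322
→ >> 1 → 0001010010101 = 661
→ >> 2 → 0000010100101 = 165

165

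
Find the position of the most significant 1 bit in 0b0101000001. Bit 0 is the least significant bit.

0b0101000001 = 101000001
The topmost 1 is at position 8 (since 2^8 = 256 ≤ 321 < 512).

8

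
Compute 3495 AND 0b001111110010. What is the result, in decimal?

3495 = 110110100111
b = 001111110010
AND → 000110100010 = 418

418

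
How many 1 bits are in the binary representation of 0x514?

0x514 = 10100010100
Count the 1s: 1 + 1 + 1 + 1 = 4

4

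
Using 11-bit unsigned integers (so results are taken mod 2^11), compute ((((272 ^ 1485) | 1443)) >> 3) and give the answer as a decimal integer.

191

272 = 00100010000
1485 = 10111001101
→ ^ → 10011011101 = 1245
1443 = 10110100011
→ | → 10111111111 = 1535
→ >> 3 → 00010111111 = 191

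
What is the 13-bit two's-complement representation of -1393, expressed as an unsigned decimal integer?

6799

1393 in 13 bits: 0010101110001
Invert: 1101010001110
Add 1:  1101010001111 = 6799
(Check: 2^13 - 1393 = 8192 - 1393 = 6799.)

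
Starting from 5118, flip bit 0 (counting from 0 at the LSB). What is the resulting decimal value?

5119

x = 1001111111110
bit 0 is currently 0; toggle it via x ^ (1 << 0) = x ^ 1
→ 1001111111111 = 5119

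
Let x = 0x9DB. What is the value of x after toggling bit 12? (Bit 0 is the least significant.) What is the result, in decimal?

x = 00100111011011
bit 12 is currently 0; toggle it via x ^ (1 << 12) = x ^ 4096
→ 01100111011011 = 6619

6619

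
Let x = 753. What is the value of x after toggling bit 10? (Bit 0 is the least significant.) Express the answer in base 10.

x = 01011110001
bit 10 is currently 0; toggle it via x ^ (1 << 10) = x ^ 1024
→ 11011110001 = 1777

1777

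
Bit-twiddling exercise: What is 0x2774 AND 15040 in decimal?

0x2774 = 10011101110100
15040 = 11101011000000
AND → 10001001000000 = 8768

8768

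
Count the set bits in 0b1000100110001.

5

n = 1000100110001
Count the 1s: 1 + 1 + 1 + 1 + 1 = 5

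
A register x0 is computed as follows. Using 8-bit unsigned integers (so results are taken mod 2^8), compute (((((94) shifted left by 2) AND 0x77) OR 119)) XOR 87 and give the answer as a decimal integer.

94 = 01011110
→ shifted left by 2 (mod 2^8) → 01111000 = 120
0x77 = 01110111
→ AND → 01110000 = 112
119 = 01110111
→ OR → 01110111 = 119
87 = 01010111
→ XOR → 00100000 = 32

32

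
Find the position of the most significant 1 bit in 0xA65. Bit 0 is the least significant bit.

0xA65 = 101001100101
The topmost 1 is at position 11 (since 2^11 = 2048 ≤ 2661 < 4096).

11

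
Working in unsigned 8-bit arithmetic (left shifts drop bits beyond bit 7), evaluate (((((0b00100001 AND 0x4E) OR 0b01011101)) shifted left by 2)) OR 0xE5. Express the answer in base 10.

0b00100001 = 00100001
0x4E = 01001110
→ AND → 00000000 = 0
0b01011101 = 01011101
→ OR → 01011101 = 93
→ shifted left by 2 (mod 2^8) → 01110100 = 116
0xE5 = 11100101
→ OR → 11110101 = 245

245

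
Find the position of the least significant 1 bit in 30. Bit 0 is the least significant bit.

30 = 11110
Trailing zeros: 1, so the lowest set bit is bit 1 (value 2).

1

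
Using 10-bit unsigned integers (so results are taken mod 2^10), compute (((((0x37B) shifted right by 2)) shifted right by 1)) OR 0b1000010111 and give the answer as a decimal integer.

639

0x37B = 1101111011
→ shifted right by 2 → 0011011110 = 222
→ shifted right by 1 → 0001101111 = 111
0b1000010111 = 1000010111
→ OR → 1001111111 = 639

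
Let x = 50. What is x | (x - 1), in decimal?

51

x = 110010 = 50
x - 1 = 110001
OR    = 110011 = 51
(x | (x - 1) sets all bits below the lowest set bit.)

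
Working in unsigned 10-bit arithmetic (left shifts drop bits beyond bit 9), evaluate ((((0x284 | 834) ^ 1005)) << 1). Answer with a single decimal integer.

0x284 = 1010000100
834 = 1101000010
→ | → 1111000110 = 966
1005 = 1111101101
→ ^ → 0000101011 = 43
→ << 1 (mod 2^10) → 0001010110 = 86

86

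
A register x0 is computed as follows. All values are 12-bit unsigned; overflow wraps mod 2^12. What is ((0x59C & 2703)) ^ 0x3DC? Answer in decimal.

848

0x59C = 010110011100
2703 = 101010001111
→ & → 000010001100 = 140
0x3DC = 001111011100
→ ^ → 001101010000 = 848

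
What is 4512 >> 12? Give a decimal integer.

4512 = 1000110100000
shift right by 12 → 0000000000001 = 1
(equivalently, floor(4512 / 4096))

1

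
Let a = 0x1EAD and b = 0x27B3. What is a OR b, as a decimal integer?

0x1EAD = 01111010101101
0x27B3 = 10011110110011
 OR → 11111110111111 = 16319

16319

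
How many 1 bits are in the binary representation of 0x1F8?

0x1F8 = 111111000
Count the 1s: 1 + 1 + 1 + 1 + 1 + 1 = 6

6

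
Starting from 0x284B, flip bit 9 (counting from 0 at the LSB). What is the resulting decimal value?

10827

x = 10100001001011
bit 9 is currently 0; toggle it via x ^ (1 << 9) = x ^ 512
→ 10101001001011 = 10827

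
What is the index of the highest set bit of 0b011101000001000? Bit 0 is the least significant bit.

13

0b011101000001000 = 11101000001000
The topmost 1 is at position 13 (since 2^13 = 8192 ≤ 14856 < 16384).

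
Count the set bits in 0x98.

3

0x98 = 10011000
Count the 1s: 1 + 1 + 1 = 3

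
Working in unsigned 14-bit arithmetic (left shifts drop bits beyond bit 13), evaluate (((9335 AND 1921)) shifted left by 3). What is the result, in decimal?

9335 = 10010001110111
1921 = 00011110000001
→ AND → 00010000000001 = 1025
→ shifted left by 3 (mod 2^14) → 10000000001000 = 8200

8200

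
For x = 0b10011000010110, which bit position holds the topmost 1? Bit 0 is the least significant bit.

13

0b10011000010110 = 10011000010110
The topmost 1 is at position 13 (since 2^13 = 8192 ≤ 9750 < 16384).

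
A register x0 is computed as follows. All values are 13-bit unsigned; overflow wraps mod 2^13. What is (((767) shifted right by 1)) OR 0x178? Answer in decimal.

383

767 = 0001011111111
→ shifted right by 1 → 0000101111111 = 383
0x178 = 0000101111000
→ OR → 0000101111111 = 383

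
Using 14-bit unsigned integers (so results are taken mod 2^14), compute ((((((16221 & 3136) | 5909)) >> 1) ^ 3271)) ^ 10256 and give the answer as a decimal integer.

16221 = 11111101011101
3136 = 00110001000000
→ & → 00110001000000 = 3136
5909 = 01011100010101
→ | → 01111101010101 = 8021
→ >> 1 → 00111110101010 = 4010
3271 = 00110011000111
→ ^ → 00001101101101 = 877
10256 = 10100000010000
→ ^ → 10101101111101 = 11133

11133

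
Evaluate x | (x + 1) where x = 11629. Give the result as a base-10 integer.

x = 10110101101101 = 11629
x + 1 = 10110101101110
OR    = 10110101101111 = 11631
(x | (x + 1) sets the lowest cleared bit.)

11631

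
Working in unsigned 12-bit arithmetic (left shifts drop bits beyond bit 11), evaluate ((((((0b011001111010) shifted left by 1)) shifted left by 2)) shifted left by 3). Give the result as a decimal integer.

0b011001111010 = 011001111010
→ shifted left by 1 (mod 2^12) → 110011110100 = 3316
→ shifted left by 2 (mod 2^12) → 001111010000 = 976
→ shifted left by 3 (mod 2^12) → 111010000000 = 3712

3712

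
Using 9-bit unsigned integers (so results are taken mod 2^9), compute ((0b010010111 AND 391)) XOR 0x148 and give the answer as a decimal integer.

0b010010111 = 010010111
391 = 110000111
→ AND → 010000111 = 135
0x148 = 101001000
→ XOR → 111001111 = 463

463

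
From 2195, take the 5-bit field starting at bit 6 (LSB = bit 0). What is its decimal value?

v = 0100010010011
Shift right by 6: 0100010
Mask low 5 bits: 00010 = 2

2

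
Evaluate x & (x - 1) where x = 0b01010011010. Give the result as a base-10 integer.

x = 1010011010 = 666
x - 1 = 1010011001
AND   = 1010011000 = 664
(x & (x - 1) clears the lowest set bit of x.)

664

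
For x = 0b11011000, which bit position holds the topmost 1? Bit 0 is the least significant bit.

7

0b11011000 = 11011000
The topmost 1 is at position 7 (since 2^7 = 128 ≤ 216 < 256).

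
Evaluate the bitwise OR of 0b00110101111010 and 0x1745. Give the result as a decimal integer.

a = 0110101111010
0x1745 = 1011101000101
 OR → 1111101111111 = 8063

8063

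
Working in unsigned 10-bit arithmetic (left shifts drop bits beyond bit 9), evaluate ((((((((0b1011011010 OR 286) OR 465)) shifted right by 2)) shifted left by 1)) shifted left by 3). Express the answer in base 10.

0b1011011010 = 1011011010
286 = 0100011110
→ OR → 1111011110 = 990
465 = 0111010001
→ OR → 1111011111 = 991
→ shifted right by 2 → 0011110111 = 247
→ shifted left by 1 (mod 2^10) → 0111101110 = 494
→ shifted left by 3 (mod 2^10) → 1101110000 = 880

880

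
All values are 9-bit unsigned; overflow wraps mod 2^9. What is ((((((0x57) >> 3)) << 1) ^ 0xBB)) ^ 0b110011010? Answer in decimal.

309

0x57 = 001010111
→ >> 3 → 000001010 = 10
→ << 1 (mod 2^9) → 000010100 = 20
0xBB = 010111011
→ ^ → 010101111 = 175
0b110011010 = 110011010
→ ^ → 100110101 = 309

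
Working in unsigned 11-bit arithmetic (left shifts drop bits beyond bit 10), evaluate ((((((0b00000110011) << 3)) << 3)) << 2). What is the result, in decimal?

0b00000110011 = 00000110011
→ << 3 (mod 2^11) → 00110011000 = 408
→ << 3 (mod 2^11) → 10011000000 = 1216
→ << 2 (mod 2^11) → 01100000000 = 768

768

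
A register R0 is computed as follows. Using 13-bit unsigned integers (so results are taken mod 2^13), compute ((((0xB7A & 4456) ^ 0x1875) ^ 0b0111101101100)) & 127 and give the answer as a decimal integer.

0xB7A = 0101101111010
4456 = 1000101101000
→ & → 0000101101000 = 360
0x1875 = 1100001110101
→ ^ → 1100100011101 = 6429
0b0111101101100 = 0111101101100
→ ^ → 1011001110001 = 5745
127 = 0000001111111
→ & → 0000001110001 = 113

113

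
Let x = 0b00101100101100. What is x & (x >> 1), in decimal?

x = 101100101100 = 2860
x>>1 = 010110010110
AND  = 000100000100 = 260
(x & (x >> 1) has a 1 wherever x has two consecutive 1 bits.)

260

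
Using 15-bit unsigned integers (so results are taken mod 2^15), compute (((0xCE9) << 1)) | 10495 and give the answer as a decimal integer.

0xCE9 = 000110011101001
→ << 1 (mod 2^15) → 001100111010010 = 6610
10495 = 010100011111111
→ | → 011100111111111 = 14847

14847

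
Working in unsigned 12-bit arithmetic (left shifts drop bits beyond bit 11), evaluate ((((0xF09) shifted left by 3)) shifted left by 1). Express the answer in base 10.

144

0xF09 = 111100001001
→ shifted left by 3 (mod 2^12) → 100001001000 = 2120
→ shifted left by 1 (mod 2^12) → 000010010000 = 144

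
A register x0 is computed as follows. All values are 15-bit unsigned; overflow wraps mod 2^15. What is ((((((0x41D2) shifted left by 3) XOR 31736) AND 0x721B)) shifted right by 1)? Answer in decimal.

14340

0x41D2 = 100000111010010
→ shifted left by 3 (mod 2^15) → 000111010010000 = 3728
31736 = 111101111111000
→ XOR → 111010101101000 = 30056
0x721B = 111001000011011
→ AND → 111000000001000 = 28680
→ shifted right by 1 → 011100000000100 = 14340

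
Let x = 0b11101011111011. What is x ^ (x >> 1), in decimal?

10118

x = 11101011111011 = 15099
x>>1 = 01110101111101
XOR  = 10011110000110 = 10118
(x ^ (x >> 1) gives the standard binary-reflected Gray code of x.)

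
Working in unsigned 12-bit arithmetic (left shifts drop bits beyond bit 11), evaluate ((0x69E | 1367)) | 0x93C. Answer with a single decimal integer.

4095

0x69E = 011010011110
1367 = 010101010111
→ | → 011111011111 = 2015
0x93C = 100100111100
→ | → 111111111111 = 4095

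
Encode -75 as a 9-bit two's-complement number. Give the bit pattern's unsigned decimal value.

437

75 in 9 bits: 001001011
Invert: 110110100
Add 1:  110110101 = 437
(Check: 2^9 - 75 = 512 - 75 = 437.)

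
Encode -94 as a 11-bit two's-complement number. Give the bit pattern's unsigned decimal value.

1954

94 in 11 bits: 00001011110
Invert: 11110100001
Add 1:  11110100010 = 1954
(Check: 2^11 - 94 = 2048 - 94 = 1954.)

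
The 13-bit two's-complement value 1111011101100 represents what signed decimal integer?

-276

pattern = 1111011101100 (MSB is 1 ⇒ negative)
Invert: 0000100010011, add 1 → 0000100010100 = 276, so the value is -276.
(Equivalently: 7916 - 2^13 = 7916 - 8192 = -276.)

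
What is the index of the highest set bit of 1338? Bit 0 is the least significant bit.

1338 = 10100111010
The topmost 1 is at position 10 (since 2^10 = 1024 ≤ 1338 < 2048).

10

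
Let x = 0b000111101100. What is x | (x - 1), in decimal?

495

x = 111101100 = 492
x - 1 = 111101011
OR    = 111101111 = 495
(x | (x - 1) sets all bits below the lowest set bit.)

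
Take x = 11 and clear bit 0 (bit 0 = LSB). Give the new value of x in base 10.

x = 0000001011
bit 0 is currently 1; clear it via x & ~(1 << 0) = x & ~1
→ 0000001010 = 10

10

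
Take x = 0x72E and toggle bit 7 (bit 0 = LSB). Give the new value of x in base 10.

1966

x = 0011100101110
bit 7 is currently 0; toggle it via x ^ (1 << 7) = x ^ 128
→ 0011110101110 = 1966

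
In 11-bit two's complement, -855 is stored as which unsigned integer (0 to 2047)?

855 in 11 bits: 01101010111
Invert: 10010101000
Add 1:  10010101001 = 1193
(Check: 2^11 - 855 = 2048 - 855 = 1193.)

1193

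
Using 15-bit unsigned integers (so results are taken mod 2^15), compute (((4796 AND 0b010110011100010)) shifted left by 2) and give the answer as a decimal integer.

640

4796 = 001001010111100
0b010110011100010 = 010110011100010
→ AND → 000000010100000 = 160
→ shifted left by 2 (mod 2^15) → 000001010000000 = 640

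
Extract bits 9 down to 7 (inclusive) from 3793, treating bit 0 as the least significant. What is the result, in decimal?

5

v = 111011010001
Shift right by 7: 11101
Mask low 3 bits: 101 = 5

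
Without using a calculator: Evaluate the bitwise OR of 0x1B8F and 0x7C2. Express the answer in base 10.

0x1B8F = 1101110001111
0x7C2 = 0011111000010
 OR → 1111111001111 = 8143

8143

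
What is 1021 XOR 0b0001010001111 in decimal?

1021 = 1111111101
b = 1010001111
XOR → 0101110010 = 370

370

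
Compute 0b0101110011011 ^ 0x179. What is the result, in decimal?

a = 101110011011
0x179 = 000101111001
XOR → 101011100010 = 2786

2786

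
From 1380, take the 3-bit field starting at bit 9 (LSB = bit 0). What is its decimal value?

v = 010101100100
Shift right by 9: 010
Mask low 3 bits: 010 = 2

2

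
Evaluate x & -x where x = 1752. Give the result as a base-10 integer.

8

x = 11011011000 = 1752
-x (two's complement) = …00100101000
AND   = 00000001000 = 8
(x & -x isolates the lowest set bit of x.)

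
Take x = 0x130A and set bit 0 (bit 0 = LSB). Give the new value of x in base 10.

4875

x = 1001100001010
bit 0 is currently 0; set it via x | (1 << 0) = x | 1
→ 1001100001011 = 4875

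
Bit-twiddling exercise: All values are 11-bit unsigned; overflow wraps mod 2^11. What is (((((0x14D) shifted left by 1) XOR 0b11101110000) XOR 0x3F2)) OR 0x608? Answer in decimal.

1560

0x14D = 00101001101
→ shifted left by 1 (mod 2^11) → 01010011010 = 666
0b11101110000 = 11101110000
→ XOR → 10111101010 = 1514
0x3F2 = 01111110010
→ XOR → 11000011000 = 1560
0x608 = 11000001000
→ OR → 11000011000 = 1560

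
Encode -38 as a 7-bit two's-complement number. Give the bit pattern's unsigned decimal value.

90

38 in 7 bits: 0100110
Invert: 1011001
Add 1:  1011010 = 90
(Check: 2^7 - 38 = 128 - 38 = 90.)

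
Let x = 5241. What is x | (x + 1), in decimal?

5243

x = 1010001111001 = 5241
x + 1 = 1010001111010
OR    = 1010001111011 = 5243
(x | (x + 1) sets the lowest cleared bit.)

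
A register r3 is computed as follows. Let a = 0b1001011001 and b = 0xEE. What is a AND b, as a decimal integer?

a = 1001011001
0xEE = 0011101110
AND → 0001001000 = 72

72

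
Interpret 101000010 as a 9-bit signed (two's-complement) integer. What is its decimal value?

-190

pattern = 101000010 (MSB is 1 ⇒ negative)
Invert: 010111101, add 1 → 010111110 = 190, so the value is -190.
(Equivalently: 322 - 2^9 = 322 - 512 = -190.)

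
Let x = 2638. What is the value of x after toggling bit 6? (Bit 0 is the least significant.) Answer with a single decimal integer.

x = 101001001110
bit 6 is currently 1; toggle it via x ^ (1 << 6) = x ^ 64
→ 101000001110 = 2574

2574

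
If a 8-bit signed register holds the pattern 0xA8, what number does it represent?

pattern = 10101000 (MSB is 1 ⇒ negative)
Invert: 01010111, add 1 → 01011000 = 88, so the value is -88.
(Equivalently: 168 - 2^8 = 168 - 256 = -88.)

-88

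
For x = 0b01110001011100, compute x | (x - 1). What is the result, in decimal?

7263

x = 1110001011100 = 7260
x - 1 = 1110001011011
OR    = 1110001011111 = 7263
(x | (x - 1) sets all bits below the lowest set bit.)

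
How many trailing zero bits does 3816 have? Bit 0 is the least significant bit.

3816 = 111011101000
Trailing zeros: 3, so the lowest set bit is bit 3 (value 8).

3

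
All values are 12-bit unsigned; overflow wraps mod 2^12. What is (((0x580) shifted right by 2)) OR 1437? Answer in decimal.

1533

0x580 = 010110000000
→ shifted right by 2 → 000101100000 = 352
1437 = 010110011101
→ OR → 010111111101 = 1533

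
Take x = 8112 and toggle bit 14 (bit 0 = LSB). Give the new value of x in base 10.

24496

x = 001111110110000
bit 14 is currently 0; toggle it via x ^ (1 << 14) = x ^ 16384
→ 101111110110000 = 24496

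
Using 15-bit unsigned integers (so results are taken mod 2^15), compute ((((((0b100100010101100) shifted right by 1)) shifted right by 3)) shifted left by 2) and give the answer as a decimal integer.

0b100100010101100 = 100100010101100
→ shifted right by 1 → 010010001010110 = 9302
→ shifted right by 3 → 000010010001010 = 1162
→ shifted left by 2 (mod 2^15) → 001001000101000 = 4648

4648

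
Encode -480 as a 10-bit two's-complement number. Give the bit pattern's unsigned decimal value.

480 in 10 bits: 0111100000
Invert: 1000011111
Add 1:  1000100000 = 544
(Check: 2^10 - 480 = 1024 - 480 = 544.)

544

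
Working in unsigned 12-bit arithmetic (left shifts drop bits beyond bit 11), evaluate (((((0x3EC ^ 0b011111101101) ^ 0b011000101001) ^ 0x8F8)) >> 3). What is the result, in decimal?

346

0x3EC = 001111101100
0b011111101101 = 011111101101
→ ^ → 010000000001 = 1025
0b011000101001 = 011000101001
→ ^ → 001000101000 = 552
0x8F8 = 100011111000
→ ^ → 101011010000 = 2768
→ >> 3 → 000101011010 = 346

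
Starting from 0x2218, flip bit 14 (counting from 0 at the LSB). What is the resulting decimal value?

25112

x = 010001000011000
bit 14 is currently 0; toggle it via x ^ (1 << 14) = x ^ 16384
→ 110001000011000 = 25112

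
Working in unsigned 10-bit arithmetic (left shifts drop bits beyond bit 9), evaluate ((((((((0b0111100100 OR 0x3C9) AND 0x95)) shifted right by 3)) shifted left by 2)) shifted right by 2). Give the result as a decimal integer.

16

0b0111100100 = 0111100100
0x3C9 = 1111001001
→ OR → 1111101101 = 1005
0x95 = 0010010101
→ AND → 0010000101 = 133
→ shifted right by 3 → 0000010000 = 16
→ shifted left by 2 (mod 2^10) → 0001000000 = 64
→ shifted right by 2 → 0000010000 = 16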